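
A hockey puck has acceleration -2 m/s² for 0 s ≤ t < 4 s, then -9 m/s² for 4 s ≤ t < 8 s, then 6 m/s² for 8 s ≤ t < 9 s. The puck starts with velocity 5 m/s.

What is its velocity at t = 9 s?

-33 m/s

Δv equals the area under the a-t graph; then v = v₀ + Δv.
0–4 s: -2 × 4 = -8 m/s
4–8 s: -9 × 4 = -36 m/s
8–9 s: 6 × 1 = 6 m/s
Δv = -38 m/s, so v(9) = 5 + (-38) = -33 m/s.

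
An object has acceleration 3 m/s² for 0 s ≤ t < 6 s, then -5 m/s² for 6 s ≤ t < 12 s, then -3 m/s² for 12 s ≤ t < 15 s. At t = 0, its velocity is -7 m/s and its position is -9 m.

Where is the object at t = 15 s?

On each constant-a segment, Δv = aΔt and Δx = v₀Δt + ½aΔt²; chain segment to segment.
0–6 s: v starts -7 m/s; Δx = -7·6 + ½·3·6² = 12 m; v ends 11 m/s.
6–12 s: v starts 11 m/s; Δx = 11·6 + ½·-5·6² = -24 m; v ends -19 m/s.
12–15 s: v starts -19 m/s; Δx = -19·3 + ½·-3·3² = -70.5 m; v ends -28 m/s.
x(15) = -9 + Σ Δx = -91.5 m.

-91.5 m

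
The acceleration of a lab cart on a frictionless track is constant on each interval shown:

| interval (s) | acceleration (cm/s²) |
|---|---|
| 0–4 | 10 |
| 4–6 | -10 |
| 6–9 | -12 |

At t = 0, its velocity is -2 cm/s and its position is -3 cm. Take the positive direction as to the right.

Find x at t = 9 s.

On each constant-a segment, Δv = aΔt and Δx = v₀Δt + ½aΔt²; chain segment to segment.
0–4 s: v starts -2 cm/s; Δx = -2·4 + ½·10·4² = 72 cm; v ends 38 cm/s.
4–6 s: v starts 38 cm/s; Δx = 38·2 + ½·-10·2² = 56 cm; v ends 18 cm/s.
6–9 s: v starts 18 cm/s; Δx = 18·3 + ½·-12·3² = 0 cm; v ends -18 cm/s.
x(9) = -3 + Σ Δx = 125 cm.

125 cm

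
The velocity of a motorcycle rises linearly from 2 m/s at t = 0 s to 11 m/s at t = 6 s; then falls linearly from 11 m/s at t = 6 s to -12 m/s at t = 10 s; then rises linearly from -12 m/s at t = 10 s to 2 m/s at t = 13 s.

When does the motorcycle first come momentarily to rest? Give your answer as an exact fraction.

t = 182/23 s

v changes sign on 6–10 s (from 11 to -12); the graph is linear there, so v = 0 at t = 6 + (-11)·(10 − 6)/(-12 − 11) = 182/23 s.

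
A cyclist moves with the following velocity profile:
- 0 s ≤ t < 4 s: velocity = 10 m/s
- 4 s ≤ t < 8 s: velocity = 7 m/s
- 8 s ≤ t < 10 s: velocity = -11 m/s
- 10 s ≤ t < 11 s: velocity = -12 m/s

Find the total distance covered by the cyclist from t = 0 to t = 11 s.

Total distance travelled is ∫|v| dt — sum the magnitudes of each area piece.
0–4 s: |10| × 4 = 40 m
4–8 s: |7| × 4 = 28 m
8–10 s: |-11| × 2 = 22 m
10–11 s: |-12| × 1 = 12 m
Total distance = 102 m

102 m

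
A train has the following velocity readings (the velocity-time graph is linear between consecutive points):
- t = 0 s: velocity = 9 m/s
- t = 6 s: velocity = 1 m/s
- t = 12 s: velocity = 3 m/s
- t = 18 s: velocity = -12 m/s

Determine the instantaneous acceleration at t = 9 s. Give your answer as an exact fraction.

Acceleration is the slope of the v-t graph on 6–12 s: (3 − 1)/(12 − 6) = 1/3 m/s².

1/3 m/s²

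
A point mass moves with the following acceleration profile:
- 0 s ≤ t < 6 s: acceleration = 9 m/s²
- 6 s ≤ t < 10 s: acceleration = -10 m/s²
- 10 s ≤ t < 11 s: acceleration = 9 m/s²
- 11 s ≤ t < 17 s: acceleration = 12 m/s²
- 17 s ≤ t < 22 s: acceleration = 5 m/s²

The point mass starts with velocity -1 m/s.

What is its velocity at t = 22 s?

119 m/s

Δv equals the area under the a-t graph; then v = v₀ + Δv.
0–6 s: 9 × 6 = 54 m/s
6–10 s: -10 × 4 = -40 m/s
10–11 s: 9 × 1 = 9 m/s
11–17 s: 12 × 6 = 72 m/s
17–22 s: 5 × 5 = 25 m/s
Δv = 120 m/s, so v(22) = -1 + (120) = 119 m/s.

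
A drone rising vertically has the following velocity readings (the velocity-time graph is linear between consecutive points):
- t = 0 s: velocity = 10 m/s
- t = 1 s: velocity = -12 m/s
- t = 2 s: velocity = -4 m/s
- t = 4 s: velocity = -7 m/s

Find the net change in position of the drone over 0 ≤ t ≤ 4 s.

-20 m

Displacement is the signed area under the v-t curve.
0–1 s: ½(10 + -12)(1) = -1 m
1–2 s: ½(-12 + -4)(1) = -8 m
2–4 s: ½(-4 + -7)(2) = -11 m
Net displacement = -20 m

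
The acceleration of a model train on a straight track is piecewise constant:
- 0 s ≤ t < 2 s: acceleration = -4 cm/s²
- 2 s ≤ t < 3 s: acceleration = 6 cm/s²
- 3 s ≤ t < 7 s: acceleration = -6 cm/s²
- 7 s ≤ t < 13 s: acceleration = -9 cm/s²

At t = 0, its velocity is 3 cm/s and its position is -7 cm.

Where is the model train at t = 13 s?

-355 cm

On each constant-a segment, Δv = aΔt and Δx = v₀Δt + ½aΔt²; chain segment to segment.
0–2 s: v starts 3 cm/s; Δx = 3·2 + ½·-4·2² = -2 cm; v ends -5 cm/s.
2–3 s: v starts -5 cm/s; Δx = -5·1 + ½·6·1² = -2 cm; v ends 1 cm/s.
3–7 s: v starts 1 cm/s; Δx = 1·4 + ½·-6·4² = -44 cm; v ends -23 cm/s.
7–13 s: v starts -23 cm/s; Δx = -23·6 + ½·-9·6² = -300 cm; v ends -77 cm/s.
x(13) = -7 + Σ Δx = -355 cm.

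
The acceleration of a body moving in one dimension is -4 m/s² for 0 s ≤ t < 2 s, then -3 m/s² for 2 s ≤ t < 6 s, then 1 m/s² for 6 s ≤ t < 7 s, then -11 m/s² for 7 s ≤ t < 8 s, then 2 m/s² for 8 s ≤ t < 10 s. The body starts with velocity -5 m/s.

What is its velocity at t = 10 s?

-31 m/s

Δv equals the area under the a-t graph; then v = v₀ + Δv.
0–2 s: -4 × 2 = -8 m/s
2–6 s: -3 × 4 = -12 m/s
6–7 s: 1 × 1 = 1 m/s
7–8 s: -11 × 1 = -11 m/s
8–10 s: 2 × 2 = 4 m/s
Δv = -26 m/s, so v(10) = -5 + (-26) = -31 m/s.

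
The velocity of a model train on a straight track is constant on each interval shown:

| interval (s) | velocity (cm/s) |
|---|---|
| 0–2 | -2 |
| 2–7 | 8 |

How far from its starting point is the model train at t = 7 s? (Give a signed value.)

36 cm

Displacement is the signed area under the v-t curve.
0–2 s: -2 × 2 = -4 cm
2–7 s: 8 × 5 = 40 cm
Net displacement = 36 cm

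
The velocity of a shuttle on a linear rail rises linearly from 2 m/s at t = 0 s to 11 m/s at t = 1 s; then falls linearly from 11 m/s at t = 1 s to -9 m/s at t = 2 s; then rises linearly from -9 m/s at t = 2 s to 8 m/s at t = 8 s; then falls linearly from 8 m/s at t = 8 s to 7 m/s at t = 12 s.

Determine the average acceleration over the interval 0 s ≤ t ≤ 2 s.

Average acceleration = Δv/Δt = (-9 − 2)/(2 − 0) = -5.5 m/s².

-5.5 m/s²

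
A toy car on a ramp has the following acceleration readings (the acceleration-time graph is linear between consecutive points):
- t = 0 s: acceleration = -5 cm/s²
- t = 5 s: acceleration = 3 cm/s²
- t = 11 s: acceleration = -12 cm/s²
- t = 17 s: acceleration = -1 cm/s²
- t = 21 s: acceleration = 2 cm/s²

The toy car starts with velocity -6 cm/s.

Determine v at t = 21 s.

Δv equals the area under the a-t graph; then v = v₀ + Δv.
0–5 s: ½(-5 + 3)(5) = -5 cm/s
5–11 s: ½(3 + -12)(6) = -27 cm/s
11–17 s: ½(-12 + -1)(6) = -39 cm/s
17–21 s: ½(-1 + 2)(4) = 2 cm/s
Δv = -69 cm/s, so v(21) = -6 + (-69) = -75 cm/s.

-75 cm/s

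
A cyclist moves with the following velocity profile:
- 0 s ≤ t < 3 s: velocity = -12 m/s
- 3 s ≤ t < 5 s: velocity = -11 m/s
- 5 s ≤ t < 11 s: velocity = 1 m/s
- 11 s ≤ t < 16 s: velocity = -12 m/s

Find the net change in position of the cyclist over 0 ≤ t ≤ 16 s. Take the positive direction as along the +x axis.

-112 m

Displacement is the signed area under the v-t curve.
0–3 s: -12 × 3 = -36 m
3–5 s: -11 × 2 = -22 m
5–11 s: 1 × 6 = 6 m
11–16 s: -12 × 5 = -60 m
Net displacement = -112 m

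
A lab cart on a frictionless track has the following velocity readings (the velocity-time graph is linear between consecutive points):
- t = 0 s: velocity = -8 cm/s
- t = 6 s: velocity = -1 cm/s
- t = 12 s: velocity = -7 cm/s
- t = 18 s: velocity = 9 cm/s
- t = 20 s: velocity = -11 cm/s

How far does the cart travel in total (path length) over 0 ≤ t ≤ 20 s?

Distance (not displacement) is the total path length: add the absolute areas under v-t.
0–6 s: |½(-8 + -1)(6)| = 27 cm
6–12 s: |½(-1 + -7)(6)| = 24 cm
12–18 s: v = 0 at t = 14.625 s; triangle areas 9.1875 + 15.1875 = 24.375 cm
18–20 s: v = 0 at t = 18.9 s; triangle areas 4.05 + 6.05 = 10.1 cm
Total distance = 85.475 cm

85.475 cm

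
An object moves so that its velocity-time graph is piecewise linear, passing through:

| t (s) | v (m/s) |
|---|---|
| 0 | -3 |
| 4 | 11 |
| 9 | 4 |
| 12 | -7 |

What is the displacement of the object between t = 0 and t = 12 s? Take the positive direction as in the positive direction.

Net displacement equals the area under the velocity-time graph (areas below the axis count negative).
0–4 s: ½(-3 + 11)(4) = 16 m
4–9 s: ½(11 + 4)(5) = 37.5 m
9–12 s: ½(4 + -7)(3) = -4.5 m
Net displacement = 49 m

49 m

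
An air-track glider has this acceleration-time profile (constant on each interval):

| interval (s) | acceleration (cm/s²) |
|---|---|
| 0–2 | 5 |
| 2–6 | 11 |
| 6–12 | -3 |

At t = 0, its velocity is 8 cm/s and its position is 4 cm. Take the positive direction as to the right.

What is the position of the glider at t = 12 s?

On each constant-a segment, Δv = aΔt and Δx = v₀Δt + ½aΔt²; chain segment to segment.
0–2 s: v starts 8 cm/s; Δx = 8·2 + ½·5·2² = 26 cm; v ends 18 cm/s.
2–6 s: v starts 18 cm/s; Δx = 18·4 + ½·11·4² = 160 cm; v ends 62 cm/s.
6–12 s: v starts 62 cm/s; Δx = 62·6 + ½·-3·6² = 318 cm; v ends 44 cm/s.
x(12) = 4 + Σ Δx = 508 cm.

508 cm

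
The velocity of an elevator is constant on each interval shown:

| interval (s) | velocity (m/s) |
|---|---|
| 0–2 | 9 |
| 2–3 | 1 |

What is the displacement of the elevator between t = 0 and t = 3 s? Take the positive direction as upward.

Net displacement equals the area under the velocity-time graph (areas below the axis count negative).
0–2 s: 9 × 2 = 18 m
2–3 s: 1 × 1 = 1 m
Net displacement = 19 m

19 m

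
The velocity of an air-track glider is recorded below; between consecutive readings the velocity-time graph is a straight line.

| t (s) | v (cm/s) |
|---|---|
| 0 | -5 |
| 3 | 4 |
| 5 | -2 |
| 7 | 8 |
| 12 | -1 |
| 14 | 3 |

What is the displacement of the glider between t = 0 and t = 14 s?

Net displacement equals the area under the velocity-time graph (areas below the axis count negative).
0–3 s: ½(-5 + 4)(3) = -1.5 cm
3–5 s: ½(4 + -2)(2) = 2 cm
5–7 s: ½(-2 + 8)(2) = 6 cm
7–12 s: ½(8 + -1)(5) = 17.5 cm
12–14 s: ½(-1 + 3)(2) = 2 cm
Net displacement = 26 cm

26 cm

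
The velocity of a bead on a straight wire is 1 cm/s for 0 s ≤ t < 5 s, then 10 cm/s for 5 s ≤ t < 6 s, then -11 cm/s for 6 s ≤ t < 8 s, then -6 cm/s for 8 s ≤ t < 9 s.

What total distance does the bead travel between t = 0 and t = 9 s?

Total distance travelled is ∫|v| dt — sum the magnitudes of each area piece.
0–5 s: |1| × 5 = 5 cm
5–6 s: |10| × 1 = 10 cm
6–8 s: |-11| × 2 = 22 cm
8–9 s: |-6| × 1 = 6 cm
Total distance = 43 cm

43 cm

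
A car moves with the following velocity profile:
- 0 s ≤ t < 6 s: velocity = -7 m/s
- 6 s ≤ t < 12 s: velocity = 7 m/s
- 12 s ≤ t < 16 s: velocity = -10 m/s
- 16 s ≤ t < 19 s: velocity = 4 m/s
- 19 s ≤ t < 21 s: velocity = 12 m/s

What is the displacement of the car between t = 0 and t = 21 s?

Net displacement equals the area under the velocity-time graph (areas below the axis count negative).
0–6 s: -7 × 6 = -42 m
6–12 s: 7 × 6 = 42 m
12–16 s: -10 × 4 = -40 m
16–19 s: 4 × 3 = 12 m
19–21 s: 12 × 2 = 24 m
Net displacement = -4 m

-4 m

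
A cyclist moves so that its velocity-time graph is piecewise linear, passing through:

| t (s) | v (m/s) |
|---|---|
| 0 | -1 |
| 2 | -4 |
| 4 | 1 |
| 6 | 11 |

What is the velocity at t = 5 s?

6 m/s

On 4–6 s the graph is linear from 1 to 11 m/s: v(5) = 1 + (11 − 1)·(5 − 4)/(6 − 4) = 6 m/s.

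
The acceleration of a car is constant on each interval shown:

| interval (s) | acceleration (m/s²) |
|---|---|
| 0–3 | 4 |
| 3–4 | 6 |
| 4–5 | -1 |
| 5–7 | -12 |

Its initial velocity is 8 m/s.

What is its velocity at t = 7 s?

Δv equals the area under the a-t graph; then v = v₀ + Δv.
0–3 s: 4 × 3 = 12 m/s
3–4 s: 6 × 1 = 6 m/s
4–5 s: -1 × 1 = -1 m/s
5–7 s: -12 × 2 = -24 m/s
Δv = -7 m/s, so v(7) = 8 + (-7) = 1 m/s.

1 m/s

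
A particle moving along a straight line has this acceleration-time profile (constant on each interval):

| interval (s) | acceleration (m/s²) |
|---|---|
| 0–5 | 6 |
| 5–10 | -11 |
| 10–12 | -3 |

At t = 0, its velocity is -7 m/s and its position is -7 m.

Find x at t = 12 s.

On each constant-a segment, Δv = aΔt and Δx = v₀Δt + ½aΔt²; chain segment to segment.
0–5 s: v starts -7 m/s; Δx = -7·5 + ½·6·5² = 40 m; v ends 23 m/s.
5–10 s: v starts 23 m/s; Δx = 23·5 + ½·-11·5² = -22.5 m; v ends -32 m/s.
10–12 s: v starts -32 m/s; Δx = -32·2 + ½·-3·2² = -70 m; v ends -38 m/s.
x(12) = -7 + Σ Δx = -59.5 m.

-59.5 m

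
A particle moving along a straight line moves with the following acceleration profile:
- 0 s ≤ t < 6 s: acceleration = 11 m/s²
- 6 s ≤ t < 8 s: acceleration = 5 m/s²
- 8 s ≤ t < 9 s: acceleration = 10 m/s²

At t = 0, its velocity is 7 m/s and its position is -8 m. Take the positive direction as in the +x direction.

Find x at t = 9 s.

On each constant-a segment, Δv = aΔt and Δx = v₀Δt + ½aΔt²; chain segment to segment.
0–6 s: v starts 7 m/s; Δx = 7·6 + ½·11·6² = 240 m; v ends 73 m/s.
6–8 s: v starts 73 m/s; Δx = 73·2 + ½·5·2² = 156 m; v ends 83 m/s.
8–9 s: v starts 83 m/s; Δx = 83·1 + ½·10·1² = 88 m; v ends 93 m/s.
x(9) = -8 + Σ Δx = 476 m.

476 m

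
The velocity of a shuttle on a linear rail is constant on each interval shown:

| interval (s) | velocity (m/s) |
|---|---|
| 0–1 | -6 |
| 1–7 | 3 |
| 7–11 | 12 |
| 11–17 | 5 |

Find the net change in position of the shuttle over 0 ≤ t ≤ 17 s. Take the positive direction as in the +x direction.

90 m

Net displacement equals the area under the velocity-time graph (areas below the axis count negative).
0–1 s: -6 × 1 = -6 m
1–7 s: 3 × 6 = 18 m
7–11 s: 12 × 4 = 48 m
11–17 s: 5 × 6 = 30 m
Net displacement = 90 m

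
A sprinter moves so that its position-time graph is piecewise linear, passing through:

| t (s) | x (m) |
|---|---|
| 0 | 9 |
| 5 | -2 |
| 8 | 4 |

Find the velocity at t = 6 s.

2 m/s

Velocity is the slope of the x-t graph on 5–8 s: (4 − -2)/(8 − 5) = 2 m/s.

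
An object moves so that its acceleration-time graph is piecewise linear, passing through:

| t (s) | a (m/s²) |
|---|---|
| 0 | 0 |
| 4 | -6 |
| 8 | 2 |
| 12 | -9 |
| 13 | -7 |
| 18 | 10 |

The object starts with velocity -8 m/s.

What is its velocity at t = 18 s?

Δv equals the area under the a-t graph; then v = v₀ + Δv.
0–4 s: ½(0 + -6)(4) = -12 m/s
4–8 s: ½(-6 + 2)(4) = -8 m/s
8–12 s: ½(2 + -9)(4) = -14 m/s
12–13 s: ½(-9 + -7)(1) = -8 m/s
13–18 s: ½(-7 + 10)(5) = 7.5 m/s
Δv = -34.5 m/s, so v(18) = -8 + (-34.5) = -42.5 m/s.

-42.5 m/s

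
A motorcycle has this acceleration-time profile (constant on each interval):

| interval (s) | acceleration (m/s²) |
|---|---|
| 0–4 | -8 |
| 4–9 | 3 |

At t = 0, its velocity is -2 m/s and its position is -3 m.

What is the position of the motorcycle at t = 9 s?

On each constant-a segment, Δv = aΔt and Δx = v₀Δt + ½aΔt²; chain segment to segment.
0–4 s: v starts -2 m/s; Δx = -2·4 + ½·-8·4² = -72 m; v ends -34 m/s.
4–9 s: v starts -34 m/s; Δx = -34·5 + ½·3·5² = -132.5 m; v ends -19 m/s.
x(9) = -3 + Σ Δx = -207.5 m.

-207.5 m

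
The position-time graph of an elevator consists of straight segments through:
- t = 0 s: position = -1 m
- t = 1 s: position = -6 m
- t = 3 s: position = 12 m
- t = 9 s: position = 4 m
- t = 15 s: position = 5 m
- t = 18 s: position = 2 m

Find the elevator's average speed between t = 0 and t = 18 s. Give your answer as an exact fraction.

35/18 m/s

Average speed = (total path length)/(elapsed time); on a piecewise-linear x-t graph the path length is Σ|Δx|.
0–1 s: |Δx| = |-6 − -1| = 5 m
1–3 s: |Δx| = |12 − -6| = 18 m
3–9 s: |Δx| = |4 − 12| = 8 m
9–15 s: |Δx| = |5 − 4| = 1 m
15–18 s: |Δx| = |2 − 5| = 3 m
Total path = 35 m; average speed = 35/18 = 35/18 m/s.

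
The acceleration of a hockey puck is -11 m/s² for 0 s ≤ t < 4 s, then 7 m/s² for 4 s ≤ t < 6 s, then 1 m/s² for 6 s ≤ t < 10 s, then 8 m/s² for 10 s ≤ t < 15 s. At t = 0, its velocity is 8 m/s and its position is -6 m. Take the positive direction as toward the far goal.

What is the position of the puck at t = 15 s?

On each constant-a segment, Δv = aΔt and Δx = v₀Δt + ½aΔt²; chain segment to segment.
0–4 s: v starts 8 m/s; Δx = 8·4 + ½·-11·4² = -56 m; v ends -36 m/s.
4–6 s: v starts -36 m/s; Δx = -36·2 + ½·7·2² = -58 m; v ends -22 m/s.
6–10 s: v starts -22 m/s; Δx = -22·4 + ½·1·4² = -80 m; v ends -18 m/s.
10–15 s: v starts -18 m/s; Δx = -18·5 + ½·8·5² = 10 m; v ends 22 m/s.
x(15) = -6 + Σ Δx = -190 m.

-190 m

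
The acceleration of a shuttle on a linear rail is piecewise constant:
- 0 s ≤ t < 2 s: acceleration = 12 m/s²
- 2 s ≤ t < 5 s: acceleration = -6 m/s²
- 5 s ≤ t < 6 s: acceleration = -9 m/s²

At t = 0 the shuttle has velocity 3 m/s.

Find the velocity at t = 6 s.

0 m/s

Δv equals the area under the a-t graph; then v = v₀ + Δv.
0–2 s: 12 × 2 = 24 m/s
2–5 s: -6 × 3 = -18 m/s
5–6 s: -9 × 1 = -9 m/s
Δv = -3 m/s, so v(6) = 3 + (-3) = 0 m/s.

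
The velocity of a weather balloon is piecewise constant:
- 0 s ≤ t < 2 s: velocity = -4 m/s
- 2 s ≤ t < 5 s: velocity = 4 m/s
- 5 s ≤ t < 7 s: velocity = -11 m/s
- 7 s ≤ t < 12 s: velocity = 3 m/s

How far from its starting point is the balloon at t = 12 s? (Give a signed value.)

Displacement is the signed area under the v-t curve.
0–2 s: -4 × 2 = -8 m
2–5 s: 4 × 3 = 12 m
5–7 s: -11 × 2 = -22 m
7–12 s: 3 × 5 = 15 m
Net displacement = -3 m

-3 m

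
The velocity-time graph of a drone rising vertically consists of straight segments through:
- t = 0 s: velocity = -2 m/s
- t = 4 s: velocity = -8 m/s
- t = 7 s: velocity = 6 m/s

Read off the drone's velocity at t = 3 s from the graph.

-6.5 m/s

On 0–4 s the graph is linear from -2 to -8 m/s: v(3) = -2 + (-8 − -2)·(3 − 0)/(4 − 0) = -6.5 m/s.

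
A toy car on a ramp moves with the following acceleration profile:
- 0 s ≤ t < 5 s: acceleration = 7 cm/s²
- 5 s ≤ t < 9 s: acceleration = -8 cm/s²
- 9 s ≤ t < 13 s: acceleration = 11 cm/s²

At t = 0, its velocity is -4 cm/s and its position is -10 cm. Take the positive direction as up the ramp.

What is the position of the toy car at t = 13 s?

On each constant-a segment, Δv = aΔt and Δx = v₀Δt + ½aΔt²; chain segment to segment.
0–5 s: v starts -4 cm/s; Δx = -4·5 + ½·7·5² = 67.5 cm; v ends 31 cm/s.
5–9 s: v starts 31 cm/s; Δx = 31·4 + ½·-8·4² = 60 cm; v ends -1 cm/s.
9–13 s: v starts -1 cm/s; Δx = -1·4 + ½·11·4² = 84 cm; v ends 43 cm/s.
x(13) = -10 + Σ Δx = 201.5 cm.

201.5 cm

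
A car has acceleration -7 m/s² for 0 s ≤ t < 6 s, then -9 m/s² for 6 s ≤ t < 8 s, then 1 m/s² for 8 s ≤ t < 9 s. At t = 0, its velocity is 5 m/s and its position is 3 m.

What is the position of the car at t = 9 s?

On each constant-a segment, Δv = aΔt and Δx = v₀Δt + ½aΔt²; chain segment to segment.
0–6 s: v starts 5 m/s; Δx = 5·6 + ½·-7·6² = -96 m; v ends -37 m/s.
6–8 s: v starts -37 m/s; Δx = -37·2 + ½·-9·2² = -92 m; v ends -55 m/s.
8–9 s: v starts -55 m/s; Δx = -55·1 + ½·1·1² = -54.5 m; v ends -54 m/s.
x(9) = 3 + Σ Δx = -239.5 m.

-239.5 m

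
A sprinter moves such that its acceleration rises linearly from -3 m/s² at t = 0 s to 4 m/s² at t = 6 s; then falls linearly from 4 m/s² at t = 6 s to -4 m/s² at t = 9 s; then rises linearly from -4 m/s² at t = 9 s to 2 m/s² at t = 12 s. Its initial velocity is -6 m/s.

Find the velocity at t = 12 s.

Δv equals the area under the a-t graph; then v = v₀ + Δv.
0–6 s: ½(-3 + 4)(6) = 3 m/s
6–9 s: ½(4 + -4)(3) = 0 m/s
9–12 s: ½(-4 + 2)(3) = -3 m/s
Δv = 0 m/s, so v(12) = -6 + (0) = -6 m/s.

-6 m/s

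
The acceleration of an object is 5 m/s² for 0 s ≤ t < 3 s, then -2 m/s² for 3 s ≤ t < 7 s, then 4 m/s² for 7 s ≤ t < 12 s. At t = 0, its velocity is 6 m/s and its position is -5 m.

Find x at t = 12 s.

On each constant-a segment, Δv = aΔt and Δx = v₀Δt + ½aΔt²; chain segment to segment.
0–3 s: v starts 6 m/s; Δx = 6·3 + ½·5·3² = 40.5 m; v ends 21 m/s.
3–7 s: v starts 21 m/s; Δx = 21·4 + ½·-2·4² = 68 m; v ends 13 m/s.
7–12 s: v starts 13 m/s; Δx = 13·5 + ½·4·5² = 115 m; v ends 33 m/s.
x(12) = -5 + Σ Δx = 218.5 m.

218.5 m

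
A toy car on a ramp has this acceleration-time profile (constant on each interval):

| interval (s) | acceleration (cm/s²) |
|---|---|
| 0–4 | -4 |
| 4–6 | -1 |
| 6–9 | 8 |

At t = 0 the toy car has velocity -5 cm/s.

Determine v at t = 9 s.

Δv equals the area under the a-t graph; then v = v₀ + Δv.
0–4 s: -4 × 4 = -16 cm/s
4–6 s: -1 × 2 = -2 cm/s
6–9 s: 8 × 3 = 24 cm/s
Δv = 6 cm/s, so v(9) = -5 + (6) = 1 cm/s.

1 cm/s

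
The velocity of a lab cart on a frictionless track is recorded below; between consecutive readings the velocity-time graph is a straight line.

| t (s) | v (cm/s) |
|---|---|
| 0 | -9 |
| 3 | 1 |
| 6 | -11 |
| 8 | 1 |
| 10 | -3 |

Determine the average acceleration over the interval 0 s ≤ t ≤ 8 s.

1.25 cm/s²

Average acceleration = Δv/Δt = (1 − -9)/(8 − 0) = 1.25 cm/s².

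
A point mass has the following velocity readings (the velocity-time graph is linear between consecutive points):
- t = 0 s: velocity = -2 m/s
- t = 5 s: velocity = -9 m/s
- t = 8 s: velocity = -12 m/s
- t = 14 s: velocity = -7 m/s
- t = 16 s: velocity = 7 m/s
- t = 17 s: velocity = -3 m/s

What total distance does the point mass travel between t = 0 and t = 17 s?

125.9 m

Total distance travelled is ∫|v| dt — sum the magnitudes of each area piece.
0–5 s: |½(-2 + -9)(5)| = 27.5 m
5–8 s: |½(-9 + -12)(3)| = 31.5 m
8–14 s: |½(-12 + -7)(6)| = 57 m
14–16 s: v = 0 at t = 15 s; triangle areas 3.5 + 3.5 = 7 m
16–17 s: v = 0 at t = 16.7 s; triangle areas 2.45 + 0.45 = 2.9 m
Total distance = 125.9 m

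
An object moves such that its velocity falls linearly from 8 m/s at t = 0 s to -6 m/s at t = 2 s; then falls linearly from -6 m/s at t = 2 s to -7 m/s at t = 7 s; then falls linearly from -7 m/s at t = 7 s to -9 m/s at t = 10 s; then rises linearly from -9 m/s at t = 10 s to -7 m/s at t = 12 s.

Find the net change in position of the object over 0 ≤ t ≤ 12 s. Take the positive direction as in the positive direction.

-70.5 m

Net displacement equals the area under the velocity-time graph (areas below the axis count negative).
0–2 s: ½(8 + -6)(2) = 2 m
2–7 s: ½(-6 + -7)(5) = -32.5 m
7–10 s: ½(-7 + -9)(3) = -24 m
10–12 s: ½(-9 + -7)(2) = -16 m
Net displacement = -70.5 m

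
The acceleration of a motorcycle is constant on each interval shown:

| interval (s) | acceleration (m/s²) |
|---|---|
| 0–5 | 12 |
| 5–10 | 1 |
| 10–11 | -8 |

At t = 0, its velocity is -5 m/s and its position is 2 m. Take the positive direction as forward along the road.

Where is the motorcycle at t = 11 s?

470.5 m

On each constant-a segment, Δv = aΔt and Δx = v₀Δt + ½aΔt²; chain segment to segment.
0–5 s: v starts -5 m/s; Δx = -5·5 + ½·12·5² = 125 m; v ends 55 m/s.
5–10 s: v starts 55 m/s; Δx = 55·5 + ½·1·5² = 287.5 m; v ends 60 m/s.
10–11 s: v starts 60 m/s; Δx = 60·1 + ½·-8·1² = 56 m; v ends 52 m/s.
x(11) = 2 + Σ Δx = 470.5 m.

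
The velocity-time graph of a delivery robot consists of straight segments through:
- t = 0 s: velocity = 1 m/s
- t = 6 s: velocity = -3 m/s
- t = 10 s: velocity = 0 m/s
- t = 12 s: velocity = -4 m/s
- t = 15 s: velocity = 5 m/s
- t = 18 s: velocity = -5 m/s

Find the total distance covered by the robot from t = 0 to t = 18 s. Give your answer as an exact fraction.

Distance (not displacement) is the total path length: add the absolute areas under v-t.
0–6 s: v = 0 at t = 1.5 s; triangle areas 0.75 + 6.75 = 7.5 m
6–10 s: |½(-3 + 0)(4)| = 6 m
10–12 s: |½(0 + -4)(2)| = 4 m
12–15 s: v = 0 at t = 40/3 s; triangle areas 8/3 + 25/6 = 41/6 m
15–18 s: v = 0 at t = 16.5 s; triangle areas 3.75 + 3.75 = 7.5 m
Total distance = 191/6 m

191/6 m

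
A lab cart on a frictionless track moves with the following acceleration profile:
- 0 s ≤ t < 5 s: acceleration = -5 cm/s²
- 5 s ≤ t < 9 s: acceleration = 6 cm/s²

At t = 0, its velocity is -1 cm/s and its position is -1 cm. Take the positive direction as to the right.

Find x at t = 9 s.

On each constant-a segment, Δv = aΔt and Δx = v₀Δt + ½aΔt²; chain segment to segment.
0–5 s: v starts -1 cm/s; Δx = -1·5 + ½·-5·5² = -67.5 cm; v ends -26 cm/s.
5–9 s: v starts -26 cm/s; Δx = -26·4 + ½·6·4² = -56 cm; v ends -2 cm/s.
x(9) = -1 + Σ Δx = -124.5 cm.

-124.5 cm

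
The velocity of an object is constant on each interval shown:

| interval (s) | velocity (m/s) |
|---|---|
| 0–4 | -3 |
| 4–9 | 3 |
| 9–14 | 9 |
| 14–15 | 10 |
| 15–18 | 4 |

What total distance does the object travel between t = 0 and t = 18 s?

94 m

Total distance travelled is ∫|v| dt — sum the magnitudes of each area piece.
0–4 s: |-3| × 4 = 12 m
4–9 s: |3| × 5 = 15 m
9–14 s: |9| × 5 = 45 m
14–15 s: |10| × 1 = 10 m
15–18 s: |4| × 3 = 12 m
Total distance = 94 m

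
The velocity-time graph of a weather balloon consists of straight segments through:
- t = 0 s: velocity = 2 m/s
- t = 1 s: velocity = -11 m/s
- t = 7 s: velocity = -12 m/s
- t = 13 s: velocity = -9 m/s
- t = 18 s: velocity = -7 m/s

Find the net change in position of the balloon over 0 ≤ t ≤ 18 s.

Displacement is the signed area under the v-t curve.
0–1 s: ½(2 + -11)(1) = -4.5 m
1–7 s: ½(-11 + -12)(6) = -69 m
7–13 s: ½(-12 + -9)(6) = -63 m
13–18 s: ½(-9 + -7)(5) = -40 m
Net displacement = -176.5 m

-176.5 m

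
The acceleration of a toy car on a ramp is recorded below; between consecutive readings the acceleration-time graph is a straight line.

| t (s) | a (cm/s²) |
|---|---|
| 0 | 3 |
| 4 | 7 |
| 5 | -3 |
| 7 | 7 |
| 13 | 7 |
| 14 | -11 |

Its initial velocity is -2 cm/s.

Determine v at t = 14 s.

64 cm/s

Δv equals the area under the a-t graph; then v = v₀ + Δv.
0–4 s: ½(3 + 7)(4) = 20 cm/s
4–5 s: ½(7 + -3)(1) = 2 cm/s
5–7 s: ½(-3 + 7)(2) = 4 cm/s
7–13 s: 7 × 6 = 42 cm/s
13–14 s: ½(7 + -11)(1) = -2 cm/s
Δv = 66 cm/s, so v(14) = -2 + (66) = 64 cm/s.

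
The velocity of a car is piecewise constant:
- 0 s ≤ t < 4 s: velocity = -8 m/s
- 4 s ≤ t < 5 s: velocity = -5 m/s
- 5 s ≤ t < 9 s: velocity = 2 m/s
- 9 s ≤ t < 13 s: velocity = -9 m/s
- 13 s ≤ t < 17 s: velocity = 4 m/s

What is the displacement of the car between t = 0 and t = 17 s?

-49 m

Displacement is the signed area under the v-t curve.
0–4 s: -8 × 4 = -32 m
4–5 s: -5 × 1 = -5 m
5–9 s: 2 × 4 = 8 m
9–13 s: -9 × 4 = -36 m
13–17 s: 4 × 4 = 16 m
Net displacement = -49 m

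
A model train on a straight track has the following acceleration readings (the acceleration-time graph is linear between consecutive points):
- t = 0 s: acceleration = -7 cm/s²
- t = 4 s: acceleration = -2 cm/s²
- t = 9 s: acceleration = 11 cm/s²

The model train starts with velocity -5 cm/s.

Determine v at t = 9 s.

-0.5 cm/s

Δv equals the area under the a-t graph; then v = v₀ + Δv.
0–4 s: ½(-7 + -2)(4) = -18 cm/s
4–9 s: ½(-2 + 11)(5) = 22.5 cm/s
Δv = 4.5 cm/s, so v(9) = -5 + (4.5) = -0.5 cm/s.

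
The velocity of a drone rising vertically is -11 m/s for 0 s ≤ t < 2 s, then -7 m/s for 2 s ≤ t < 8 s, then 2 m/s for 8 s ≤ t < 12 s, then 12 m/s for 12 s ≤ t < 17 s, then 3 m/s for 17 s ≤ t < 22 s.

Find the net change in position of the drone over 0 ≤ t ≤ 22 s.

Net displacement equals the area under the velocity-time graph (areas below the axis count negative).
0–2 s: -11 × 2 = -22 m
2–8 s: -7 × 6 = -42 m
8–12 s: 2 × 4 = 8 m
12–17 s: 12 × 5 = 60 m
17–22 s: 3 × 5 = 15 m
Net displacement = 19 m

19 m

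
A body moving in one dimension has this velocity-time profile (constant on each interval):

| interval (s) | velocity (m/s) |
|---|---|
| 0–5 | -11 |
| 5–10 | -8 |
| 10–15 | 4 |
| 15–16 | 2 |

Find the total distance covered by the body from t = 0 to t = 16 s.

117 m

Total distance travelled is ∫|v| dt — sum the magnitudes of each area piece.
0–5 s: |-11| × 5 = 55 m
5–10 s: |-8| × 5 = 40 m
10–15 s: |4| × 5 = 20 m
15–16 s: |2| × 1 = 2 m
Total distance = 117 m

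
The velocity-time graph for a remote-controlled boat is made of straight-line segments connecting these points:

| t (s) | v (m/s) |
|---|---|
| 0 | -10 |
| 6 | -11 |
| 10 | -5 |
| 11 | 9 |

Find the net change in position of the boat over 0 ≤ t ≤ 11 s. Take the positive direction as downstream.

-93 m

Displacement is the signed area under the v-t curve.
0–6 s: ½(-10 + -11)(6) = -63 m
6–10 s: ½(-11 + -5)(4) = -32 m
10–11 s: ½(-5 + 9)(1) = 2 m
Net displacement = -93 m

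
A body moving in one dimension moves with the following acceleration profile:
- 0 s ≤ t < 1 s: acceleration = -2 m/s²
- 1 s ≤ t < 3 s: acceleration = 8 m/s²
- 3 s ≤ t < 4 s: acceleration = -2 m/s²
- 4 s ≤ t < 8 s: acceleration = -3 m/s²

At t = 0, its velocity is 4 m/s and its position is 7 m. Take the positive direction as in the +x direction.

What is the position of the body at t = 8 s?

87 m

On each constant-a segment, Δv = aΔt and Δx = v₀Δt + ½aΔt²; chain segment to segment.
0–1 s: v starts 4 m/s; Δx = 4·1 + ½·-2·1² = 3 m; v ends 2 m/s.
1–3 s: v starts 2 m/s; Δx = 2·2 + ½·8·2² = 20 m; v ends 18 m/s.
3–4 s: v starts 18 m/s; Δx = 18·1 + ½·-2·1² = 17 m; v ends 16 m/s.
4–8 s: v starts 16 m/s; Δx = 16·4 + ½·-3·4² = 40 m; v ends 4 m/s.
x(8) = 7 + Σ Δx = 87 m.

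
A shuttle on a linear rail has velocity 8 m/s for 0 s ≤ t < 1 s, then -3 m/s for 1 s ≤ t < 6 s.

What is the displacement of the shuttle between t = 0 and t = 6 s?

Displacement is the signed area under the v-t curve.
0–1 s: 8 × 1 = 8 m
1–6 s: -3 × 5 = -15 m
Net displacement = -7 m

-7 m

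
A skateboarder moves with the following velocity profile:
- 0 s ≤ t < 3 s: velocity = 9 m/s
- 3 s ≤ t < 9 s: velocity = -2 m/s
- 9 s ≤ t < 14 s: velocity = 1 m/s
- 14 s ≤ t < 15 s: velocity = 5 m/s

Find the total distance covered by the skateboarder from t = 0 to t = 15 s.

49 m

Distance (not displacement) is the total path length: add the absolute areas under v-t.
0–3 s: |9| × 3 = 27 m
3–9 s: |-2| × 6 = 12 m
9–14 s: |1| × 5 = 5 m
14–15 s: |5| × 1 = 5 m
Total distance = 49 m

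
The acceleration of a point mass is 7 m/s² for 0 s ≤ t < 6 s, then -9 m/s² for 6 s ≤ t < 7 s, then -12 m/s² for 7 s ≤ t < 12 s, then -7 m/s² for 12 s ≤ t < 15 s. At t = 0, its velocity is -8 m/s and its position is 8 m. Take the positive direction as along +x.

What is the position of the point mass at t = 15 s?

On each constant-a segment, Δv = aΔt and Δx = v₀Δt + ½aΔt²; chain segment to segment.
0–6 s: v starts -8 m/s; Δx = -8·6 + ½·7·6² = 78 m; v ends 34 m/s.
6–7 s: v starts 34 m/s; Δx = 34·1 + ½·-9·1² = 29.5 m; v ends 25 m/s.
7–12 s: v starts 25 m/s; Δx = 25·5 + ½·-12·5² = -25 m; v ends -35 m/s.
12–15 s: v starts -35 m/s; Δx = -35·3 + ½·-7·3² = -136.5 m; v ends -56 m/s.
x(15) = 8 + Σ Δx = -46 m.

-46 m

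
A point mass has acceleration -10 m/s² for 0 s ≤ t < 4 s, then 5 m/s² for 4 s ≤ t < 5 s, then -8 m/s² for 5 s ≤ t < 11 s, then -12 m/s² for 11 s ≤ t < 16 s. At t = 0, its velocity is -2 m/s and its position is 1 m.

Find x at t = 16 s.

-1067.5 m

On each constant-a segment, Δv = aΔt and Δx = v₀Δt + ½aΔt²; chain segment to segment.
0–4 s: v starts -2 m/s; Δx = -2·4 + ½·-10·4² = -88 m; v ends -42 m/s.
4–5 s: v starts -42 m/s; Δx = -42·1 + ½·5·1² = -39.5 m; v ends -37 m/s.
5–11 s: v starts -37 m/s; Δx = -37·6 + ½·-8·6² = -366 m; v ends -85 m/s.
11–16 s: v starts -85 m/s; Δx = -85·5 + ½·-12·5² = -575 m; v ends -145 m/s.
x(16) = 1 + Σ Δx = -1067.5 m.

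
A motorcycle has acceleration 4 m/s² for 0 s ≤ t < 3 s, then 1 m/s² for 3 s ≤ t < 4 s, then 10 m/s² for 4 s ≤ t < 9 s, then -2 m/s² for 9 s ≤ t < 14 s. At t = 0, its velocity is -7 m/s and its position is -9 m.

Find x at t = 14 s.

403.5 m

On each constant-a segment, Δv = aΔt and Δx = v₀Δt + ½aΔt²; chain segment to segment.
0–3 s: v starts -7 m/s; Δx = -7·3 + ½·4·3² = -3 m; v ends 5 m/s.
3–4 s: v starts 5 m/s; Δx = 5·1 + ½·1·1² = 5.5 m; v ends 6 m/s.
4–9 s: v starts 6 m/s; Δx = 6·5 + ½·10·5² = 155 m; v ends 56 m/s.
9–14 s: v starts 56 m/s; Δx = 56·5 + ½·-2·5² = 255 m; v ends 46 m/s.
x(14) = -9 + Σ Δx = 403.5 m.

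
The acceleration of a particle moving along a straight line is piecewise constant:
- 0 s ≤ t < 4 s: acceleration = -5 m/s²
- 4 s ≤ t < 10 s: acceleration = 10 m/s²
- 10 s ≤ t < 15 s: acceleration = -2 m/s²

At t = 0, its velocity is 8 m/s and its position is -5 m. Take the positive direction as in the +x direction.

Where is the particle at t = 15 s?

On each constant-a segment, Δv = aΔt and Δx = v₀Δt + ½aΔt²; chain segment to segment.
0–4 s: v starts 8 m/s; Δx = 8·4 + ½·-5·4² = -8 m; v ends -12 m/s.
4–10 s: v starts -12 m/s; Δx = -12·6 + ½·10·6² = 108 m; v ends 48 m/s.
10–15 s: v starts 48 m/s; Δx = 48·5 + ½·-2·5² = 215 m; v ends 38 m/s.
x(15) = -5 + Σ Δx = 310 m.

310 m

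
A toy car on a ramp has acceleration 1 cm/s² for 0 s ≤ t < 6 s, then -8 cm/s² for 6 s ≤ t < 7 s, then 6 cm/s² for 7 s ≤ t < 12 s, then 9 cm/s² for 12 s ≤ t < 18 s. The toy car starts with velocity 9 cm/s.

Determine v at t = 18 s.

91 cm/s

Δv equals the area under the a-t graph; then v = v₀ + Δv.
0–6 s: 1 × 6 = 6 cm/s
6–7 s: -8 × 1 = -8 cm/s
7–12 s: 6 × 5 = 30 cm/s
12–18 s: 9 × 6 = 54 cm/s
Δv = 82 cm/s, so v(18) = 9 + (82) = 91 cm/s.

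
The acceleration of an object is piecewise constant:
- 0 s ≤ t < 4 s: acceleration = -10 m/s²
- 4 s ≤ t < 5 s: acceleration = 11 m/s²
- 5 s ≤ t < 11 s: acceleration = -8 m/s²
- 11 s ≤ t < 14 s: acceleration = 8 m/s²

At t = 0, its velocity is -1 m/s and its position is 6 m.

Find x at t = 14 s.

-635.5 m

On each constant-a segment, Δv = aΔt and Δx = v₀Δt + ½aΔt²; chain segment to segment.
0–4 s: v starts -1 m/s; Δx = -1·4 + ½·-10·4² = -84 m; v ends -41 m/s.
4–5 s: v starts -41 m/s; Δx = -41·1 + ½·11·1² = -35.5 m; v ends -30 m/s.
5–11 s: v starts -30 m/s; Δx = -30·6 + ½·-8·6² = -324 m; v ends -78 m/s.
11–14 s: v starts -78 m/s; Δx = -78·3 + ½·8·3² = -198 m; v ends -54 m/s.
x(14) = 6 + Σ Δx = -635.5 m.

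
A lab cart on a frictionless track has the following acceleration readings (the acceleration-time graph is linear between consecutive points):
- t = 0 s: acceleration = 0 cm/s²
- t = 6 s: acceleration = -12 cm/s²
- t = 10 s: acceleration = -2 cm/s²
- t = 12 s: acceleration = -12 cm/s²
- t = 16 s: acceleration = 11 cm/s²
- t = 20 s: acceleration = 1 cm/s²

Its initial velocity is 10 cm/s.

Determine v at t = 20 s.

-46 cm/s

Δv equals the area under the a-t graph; then v = v₀ + Δv.
0–6 s: ½(0 + -12)(6) = -36 cm/s
6–10 s: ½(-12 + -2)(4) = -28 cm/s
10–12 s: ½(-2 + -12)(2) = -14 cm/s
12–16 s: ½(-12 + 11)(4) = -2 cm/s
16–20 s: ½(11 + 1)(4) = 24 cm/s
Δv = -56 cm/s, so v(20) = 10 + (-56) = -46 cm/s.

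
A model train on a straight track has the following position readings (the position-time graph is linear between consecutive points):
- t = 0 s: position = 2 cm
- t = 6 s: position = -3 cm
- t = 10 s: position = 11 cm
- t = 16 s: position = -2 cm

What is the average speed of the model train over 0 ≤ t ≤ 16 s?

Average speed = (total path length)/(elapsed time); on a piecewise-linear x-t graph the path length is Σ|Δx|.
0–6 s: |Δx| = |-3 − 2| = 5 cm
6–10 s: |Δx| = |11 − -3| = 14 cm
10–16 s: |Δx| = |-2 − 11| = 13 cm
Total path = 32 cm; average speed = 32/16 = 2 cm/s.

2 cm/s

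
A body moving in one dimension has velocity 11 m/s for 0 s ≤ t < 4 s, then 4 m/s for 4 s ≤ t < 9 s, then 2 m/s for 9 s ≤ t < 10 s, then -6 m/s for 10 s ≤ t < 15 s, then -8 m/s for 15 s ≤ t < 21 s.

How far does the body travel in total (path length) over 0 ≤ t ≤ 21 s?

144 m

Total distance travelled is ∫|v| dt — sum the magnitudes of each area piece.
0–4 s: |11| × 4 = 44 m
4–9 s: |4| × 5 = 20 m
9–10 s: |2| × 1 = 2 m
10–15 s: |-6| × 5 = 30 m
15–21 s: |-8| × 6 = 48 m
Total distance = 144 m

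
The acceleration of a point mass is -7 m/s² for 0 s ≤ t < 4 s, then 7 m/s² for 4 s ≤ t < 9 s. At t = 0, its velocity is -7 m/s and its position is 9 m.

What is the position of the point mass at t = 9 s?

-162.5 m

On each constant-a segment, Δv = aΔt and Δx = v₀Δt + ½aΔt²; chain segment to segment.
0–4 s: v starts -7 m/s; Δx = -7·4 + ½·-7·4² = -84 m; v ends -35 m/s.
4–9 s: v starts -35 m/s; Δx = -35·5 + ½·7·5² = -87.5 m; v ends 0 m/s.
x(9) = 9 + Σ Δx = -162.5 m.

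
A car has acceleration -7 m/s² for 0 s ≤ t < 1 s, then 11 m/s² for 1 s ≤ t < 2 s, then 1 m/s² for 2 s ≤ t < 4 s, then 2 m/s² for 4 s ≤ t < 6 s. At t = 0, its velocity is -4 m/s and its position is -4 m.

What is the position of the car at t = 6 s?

On each constant-a segment, Δv = aΔt and Δx = v₀Δt + ½aΔt²; chain segment to segment.
0–1 s: v starts -4 m/s; Δx = -4·1 + ½·-7·1² = -7.5 m; v ends -11 m/s.
1–2 s: v starts -11 m/s; Δx = -11·1 + ½·11·1² = -5.5 m; v ends 0 m/s.
2–4 s: v starts 0 m/s; Δx = 0·2 + ½·1·2² = 2 m; v ends 2 m/s.
4–6 s: v starts 2 m/s; Δx = 2·2 + ½·2·2² = 8 m; v ends 6 m/s.
x(6) = -4 + Σ Δx = -7 m.

-7 m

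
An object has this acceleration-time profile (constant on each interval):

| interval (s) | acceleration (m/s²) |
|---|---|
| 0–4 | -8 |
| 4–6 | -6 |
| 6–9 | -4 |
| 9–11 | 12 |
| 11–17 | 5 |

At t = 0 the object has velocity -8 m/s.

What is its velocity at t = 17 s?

-10 m/s

Δv equals the area under the a-t graph; then v = v₀ + Δv.
0–4 s: -8 × 4 = -32 m/s
4–6 s: -6 × 2 = -12 m/s
6–9 s: -4 × 3 = -12 m/s
9–11 s: 12 × 2 = 24 m/s
11–17 s: 5 × 6 = 30 m/s
Δv = -2 m/s, so v(17) = -8 + (-2) = -10 m/s.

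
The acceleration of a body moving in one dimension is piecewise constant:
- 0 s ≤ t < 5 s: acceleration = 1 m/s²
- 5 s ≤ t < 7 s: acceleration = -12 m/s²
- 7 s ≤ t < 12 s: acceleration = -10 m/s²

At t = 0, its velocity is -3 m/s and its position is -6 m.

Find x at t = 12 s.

-263.5 m

On each constant-a segment, Δv = aΔt and Δx = v₀Δt + ½aΔt²; chain segment to segment.
0–5 s: v starts -3 m/s; Δx = -3·5 + ½·1·5² = -2.5 m; v ends 2 m/s.
5–7 s: v starts 2 m/s; Δx = 2·2 + ½·-12·2² = -20 m; v ends -22 m/s.
7–12 s: v starts -22 m/s; Δx = -22·5 + ½·-10·5² = -235 m; v ends -72 m/s.
x(12) = -6 + Σ Δx = -263.5 m.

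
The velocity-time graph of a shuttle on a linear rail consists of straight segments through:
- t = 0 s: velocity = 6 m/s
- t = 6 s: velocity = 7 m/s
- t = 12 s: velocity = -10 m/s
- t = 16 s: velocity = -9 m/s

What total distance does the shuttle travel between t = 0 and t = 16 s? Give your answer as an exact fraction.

Distance (not displacement) is the total path length: add the absolute areas under v-t.
0–6 s: |½(6 + 7)(6)| = 39 m
6–12 s: v = 0 at t = 144/17 s; triangle areas 147/17 + 300/17 = 447/17 m
12–16 s: |½(-10 + -9)(4)| = 38 m
Total distance = 1756/17 m

1756/17 m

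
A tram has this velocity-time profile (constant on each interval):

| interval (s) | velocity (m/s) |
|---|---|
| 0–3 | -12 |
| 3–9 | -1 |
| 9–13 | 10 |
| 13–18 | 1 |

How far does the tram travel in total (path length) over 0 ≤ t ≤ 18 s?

87 m

Distance (not displacement) is the total path length: add the absolute areas under v-t.
0–3 s: |-12| × 3 = 36 m
3–9 s: |-1| × 6 = 6 m
9–13 s: |10| × 4 = 40 m
13–18 s: |1| × 5 = 5 m
Total distance = 87 m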